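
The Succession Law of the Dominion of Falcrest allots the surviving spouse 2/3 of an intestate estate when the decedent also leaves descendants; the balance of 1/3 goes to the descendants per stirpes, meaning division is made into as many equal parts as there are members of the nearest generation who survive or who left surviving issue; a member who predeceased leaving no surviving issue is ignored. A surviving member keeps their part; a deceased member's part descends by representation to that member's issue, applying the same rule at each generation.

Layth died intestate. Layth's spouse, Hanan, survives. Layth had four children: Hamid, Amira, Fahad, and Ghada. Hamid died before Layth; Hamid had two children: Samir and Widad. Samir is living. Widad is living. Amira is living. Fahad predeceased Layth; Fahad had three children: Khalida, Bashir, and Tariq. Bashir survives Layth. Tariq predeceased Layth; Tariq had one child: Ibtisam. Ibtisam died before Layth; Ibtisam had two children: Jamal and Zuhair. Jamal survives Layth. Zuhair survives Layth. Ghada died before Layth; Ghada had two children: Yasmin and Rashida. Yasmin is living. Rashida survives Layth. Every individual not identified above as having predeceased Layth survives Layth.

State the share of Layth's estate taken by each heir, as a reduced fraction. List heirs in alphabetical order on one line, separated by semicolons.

Amira 1/12; Bashir 1/36; Hanan 2/3; Jamal 1/72; Khalida 1/36; Rashida 1/24; Samir 1/24; Widad 1/24; Yasmin 1/24; Zuhair 1/72

Hanan, as surviving spouse, takes 2/3.
The remaining 1/3 passes to Layth's descendants per stirpes.
The 1/3 is divided into 4 equal shares of 1/12 among Hamid, Amira, Fahad, Ghada.
Hamid predeceased; the 1/12 allotted to Hamid's branch passes to Hamid's issue by representation.
The 1/12 is divided into 2 equal shares of 1/24 among Samir, Widad.
Samir is living and takes 1/24.
Widad is living and takes 1/24.
Amira is living and takes 1/12.
Fahad predeceased; the 1/12 allotted to Fahad's branch passes to Fahad's issue by representation.
The 1/12 is divided into 3 equal shares of 1/36 among Khalida, Bashir, Tariq.
Khalida is living and takes 1/36.
Bashir is living and takes 1/36.
Tariq predeceased; the 1/36 allotted to Tariq's branch passes to Tariq's issue by representation.
Ibtisam's line is the sole branch at this level, so the full 1/36 passes to Ibtisam's issue by representation.
The 1/36 is divided into 2 equal shares of 1/72 among Jamal, Zuhair.
Jamal is living and takes 1/72.
Zuhair is living and takes 1/72.
Ghada predeceased; the 1/12 allotted to Ghada's branch passes to Ghada's issue by representation.
The 1/12 is divided into 2 equal shares of 1/24 among Yasmin, Rashida.
Yasmin is living and takes 1/24.
Rashida is living and takes 1/24.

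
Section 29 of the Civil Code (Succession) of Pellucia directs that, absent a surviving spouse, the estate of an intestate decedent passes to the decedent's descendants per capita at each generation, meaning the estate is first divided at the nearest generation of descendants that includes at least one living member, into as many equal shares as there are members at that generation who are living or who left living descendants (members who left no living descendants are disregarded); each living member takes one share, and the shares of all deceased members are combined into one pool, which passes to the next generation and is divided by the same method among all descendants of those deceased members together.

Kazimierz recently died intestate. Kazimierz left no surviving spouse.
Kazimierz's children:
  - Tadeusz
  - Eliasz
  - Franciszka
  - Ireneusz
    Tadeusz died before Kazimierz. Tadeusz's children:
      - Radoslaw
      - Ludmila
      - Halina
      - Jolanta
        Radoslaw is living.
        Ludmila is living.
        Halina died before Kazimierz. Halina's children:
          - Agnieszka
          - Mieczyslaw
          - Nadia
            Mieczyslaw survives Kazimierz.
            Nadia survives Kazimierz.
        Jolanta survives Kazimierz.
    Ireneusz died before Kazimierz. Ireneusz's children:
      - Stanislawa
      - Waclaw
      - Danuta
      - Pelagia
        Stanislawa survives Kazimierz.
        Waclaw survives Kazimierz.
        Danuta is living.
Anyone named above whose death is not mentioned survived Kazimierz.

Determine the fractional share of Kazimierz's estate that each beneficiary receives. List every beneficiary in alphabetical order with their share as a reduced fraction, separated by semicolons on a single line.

Agnieszka 1/48; Danuta 1/16; Eliasz 1/4; Franciszka 1/4; Jolanta 1/16; Ludmila 1/16; Mieczyslaw 1/48; Nadia 1/48; Pelagia 1/16; Radoslaw 1/16; Stanislawa 1/16; Waclaw 1/16

There is no surviving spouse, so the entire estate passes to Kazimierz's descendants per capita at each generation.
At generation 1 (Tadeusz, Eliasz, Franciszka, Ireneusz) there are 4 shares of (1)/4 = 1/4 each.
Living: Eliasz and Franciszka — each takes 1/4.
Deceased: Tadeusz and Ireneusz. Their combined 1/2 is pooled and carried to generation 2.
At generation 2 (Radoslaw, Ludmila, Halina, Jolanta, Stanislawa, Waclaw, Danuta, Pelagia) there are 8 shares of (1/2)/8 = 1/16 each.
Living: Radoslaw, Ludmila, Jolanta, Stanislawa, Waclaw, Danuta, and Pelagia — each takes 1/16.
Deceased: Halina. That 1/16 share is carried to generation 3.
At generation 3 (Agnieszka, Mieczyslaw, Nadia) there are 3 shares of (1/16)/3 = 1/48 each.
Living: Agnieszka, Mieczyslaw, and Nadia — each takes 1/48.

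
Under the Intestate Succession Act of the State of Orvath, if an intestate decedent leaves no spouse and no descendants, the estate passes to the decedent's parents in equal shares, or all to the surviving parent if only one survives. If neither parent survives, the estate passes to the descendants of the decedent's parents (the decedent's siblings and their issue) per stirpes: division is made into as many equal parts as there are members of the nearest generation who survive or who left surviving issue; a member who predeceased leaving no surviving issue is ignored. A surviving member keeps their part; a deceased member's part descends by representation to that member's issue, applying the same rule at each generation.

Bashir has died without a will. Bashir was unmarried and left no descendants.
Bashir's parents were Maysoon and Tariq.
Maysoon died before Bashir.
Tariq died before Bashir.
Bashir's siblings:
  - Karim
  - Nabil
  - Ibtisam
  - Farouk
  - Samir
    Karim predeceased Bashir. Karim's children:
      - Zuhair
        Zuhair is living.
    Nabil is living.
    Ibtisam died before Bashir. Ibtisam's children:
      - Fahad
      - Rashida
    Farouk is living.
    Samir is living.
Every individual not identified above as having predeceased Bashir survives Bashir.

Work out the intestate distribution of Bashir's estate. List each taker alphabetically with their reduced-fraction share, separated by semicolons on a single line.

Neither parent survives and there are no descendants, so the estate passes to Bashir's siblings and their issue per stirpes.
The estate is divided into 5 equal shares of 1/5 among Karim, Nabil, Ibtisam, Farouk, Samir.
Karim predeceased; the 1/5 allotted to Karim's branch passes to Karim's issue by representation.
Zuhair is the sole taker at this level and receives the full 1/5.
Nabil is living and takes 1/5.
Ibtisam predeceased; the 1/5 allotted to Ibtisam's branch passes to Ibtisam's issue by representation.
The 1/5 is divided into 2 equal shares of 1/10 among Fahad, Rashida.
Fahad is living and takes 1/10.
Rashida is living and takes 1/10.
Farouk is living and takes 1/5.
Samir is living and takes 1/5.

Fahad 1/10; Farouk 1/5; Nabil 1/5; Rashida 1/10; Samir 1/5; Zuhair 1/5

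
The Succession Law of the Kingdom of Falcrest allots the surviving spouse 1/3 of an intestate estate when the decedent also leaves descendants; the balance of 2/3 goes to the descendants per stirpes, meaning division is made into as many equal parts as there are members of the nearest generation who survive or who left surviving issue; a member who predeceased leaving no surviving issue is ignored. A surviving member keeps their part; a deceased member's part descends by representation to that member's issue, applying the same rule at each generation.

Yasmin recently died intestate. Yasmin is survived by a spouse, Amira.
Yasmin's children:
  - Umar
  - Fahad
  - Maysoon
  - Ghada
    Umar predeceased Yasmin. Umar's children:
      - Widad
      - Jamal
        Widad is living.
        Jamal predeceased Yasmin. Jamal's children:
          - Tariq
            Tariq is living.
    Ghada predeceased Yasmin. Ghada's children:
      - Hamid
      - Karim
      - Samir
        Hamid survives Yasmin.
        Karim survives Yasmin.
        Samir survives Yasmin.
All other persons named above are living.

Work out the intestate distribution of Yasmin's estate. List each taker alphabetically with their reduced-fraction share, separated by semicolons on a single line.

Amira, as surviving spouse, takes 1/3.
The remaining 2/3 passes to Yasmin's descendants per stirpes.
The 2/3 is divided into 4 equal shares of 1/6 among Umar, Fahad, Maysoon, Ghada.
Umar predeceased; the 1/6 allotted to Umar's branch passes to Umar's issue by representation.
The 1/6 is divided into 2 equal shares of 1/12 among Widad, Jamal.
Widad is living and takes 1/12.
Jamal predeceased; the 1/12 allotted to Jamal's branch passes to Jamal's issue by representation.
Tariq is the sole taker at this level and receives the full 1/12.
Fahad is living and takes 1/6.
Maysoon is living and takes 1/6.
Ghada predeceased; the 1/6 allotted to Ghada's branch passes to Ghada's issue by representation.
The 1/6 is divided into 3 equal shares of 1/18 among Hamid, Karim, Samir.
Hamid is living and takes 1/18.
Karim is living and takes 1/18.
Samir is living and takes 1/18.

Amira 1/3; Fahad 1/6; Hamid 1/18; Karim 1/18; Maysoon 1/6; Samir 1/18; Tariq 1/12; Widad 1/12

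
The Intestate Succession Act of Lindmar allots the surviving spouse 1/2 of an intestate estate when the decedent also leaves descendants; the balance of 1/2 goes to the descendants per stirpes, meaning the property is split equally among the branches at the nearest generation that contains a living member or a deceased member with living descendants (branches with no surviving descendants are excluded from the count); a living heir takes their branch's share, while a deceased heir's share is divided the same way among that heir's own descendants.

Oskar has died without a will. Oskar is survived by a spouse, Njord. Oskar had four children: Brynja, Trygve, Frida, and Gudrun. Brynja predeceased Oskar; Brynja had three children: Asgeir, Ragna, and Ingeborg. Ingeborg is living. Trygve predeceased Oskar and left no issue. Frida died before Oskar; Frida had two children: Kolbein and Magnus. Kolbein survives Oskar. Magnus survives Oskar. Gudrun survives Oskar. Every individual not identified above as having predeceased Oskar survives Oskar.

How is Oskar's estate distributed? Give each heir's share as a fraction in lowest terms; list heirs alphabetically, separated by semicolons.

Asgeir 1/18; Gudrun 1/6; Ingeborg 1/18; Kolbein 1/12; Magnus 1/12; Njord 1/2; Ragna 1/18

Njord, as surviving spouse, takes 1/2.
The remaining 1/2 passes to Oskar's descendants per stirpes.
Trygve left no surviving issue, so that branch lapses and is disregarded.
The 1/2 is divided into 3 equal shares of 1/6 among Brynja, Frida, Gudrun.
Brynja predeceased; the 1/6 allotted to Brynja's branch passes to Brynja's issue by representation.
The 1/6 is divided into 3 equal shares of 1/18 among Asgeir, Ragna, Ingeborg.
Asgeir is living and takes 1/18.
Ragna is living and takes 1/18.
Ingeborg is living and takes 1/18.
Frida predeceased; the 1/6 allotted to Frida's branch passes to Frida's issue by representation.
The 1/6 is divided into 2 equal shares of 1/12 among Kolbein, Magnus.
Kolbein is living and takes 1/12.
Magnus is living and takes 1/12.
Gudrun is living and takes 1/6.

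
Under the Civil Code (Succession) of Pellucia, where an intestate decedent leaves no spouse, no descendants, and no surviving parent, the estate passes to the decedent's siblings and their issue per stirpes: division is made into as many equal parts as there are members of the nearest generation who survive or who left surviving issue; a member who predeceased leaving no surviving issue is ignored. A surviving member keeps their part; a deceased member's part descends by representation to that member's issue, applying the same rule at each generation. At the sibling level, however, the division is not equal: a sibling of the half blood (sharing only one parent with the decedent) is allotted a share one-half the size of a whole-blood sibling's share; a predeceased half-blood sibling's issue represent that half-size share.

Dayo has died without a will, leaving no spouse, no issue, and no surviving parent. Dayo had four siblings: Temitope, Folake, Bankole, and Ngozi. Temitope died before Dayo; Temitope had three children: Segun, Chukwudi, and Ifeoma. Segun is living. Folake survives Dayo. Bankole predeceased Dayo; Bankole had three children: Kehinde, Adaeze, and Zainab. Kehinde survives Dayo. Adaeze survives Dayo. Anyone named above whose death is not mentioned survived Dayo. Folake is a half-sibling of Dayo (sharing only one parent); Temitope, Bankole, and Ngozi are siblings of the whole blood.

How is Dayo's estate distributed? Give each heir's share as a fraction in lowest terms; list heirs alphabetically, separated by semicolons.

Adaeze 2/21; Chukwudi 2/21; Folake 1/7; Ifeoma 2/21; Kehinde 2/21; Ngozi 2/7; Segun 2/21; Zainab 2/21

No spouse, descendants, or parent survives, so the estate passes to Dayo's siblings per stirpes.
Half-blood siblings count for one-half the weight of whole-blood siblings at the initial division.
Dividing 1 in proportion to weights (total weight 7/2): Temitope (weight 1) → 2/7; Folake (weight 1/2) → 1/7; Bankole (weight 1) → 2/7; Ngozi (weight 1) → 2/7.
Temitope predeceased; the 2/7 allotted to Temitope's branch passes to Temitope's issue by representation.
The 2/7 is divided into 3 equal shares of 2/21 among Segun, Chukwudi, Ifeoma.
Segun is living and takes 2/21.
Chukwudi is living and takes 2/21.
Ifeoma is living and takes 2/21.
Folake is living and takes 1/7.
Bankole predeceased; the 2/7 allotted to Bankole's branch passes to Bankole's issue by representation.
The 2/7 is divided into 3 equal shares of 2/21 among Kehinde, Adaeze, Zainab.
Kehinde is living and takes 2/21.
Adaeze is living and takes 2/21.
Zainab is living and takes 2/21.
Ngozi is living and takes 2/7.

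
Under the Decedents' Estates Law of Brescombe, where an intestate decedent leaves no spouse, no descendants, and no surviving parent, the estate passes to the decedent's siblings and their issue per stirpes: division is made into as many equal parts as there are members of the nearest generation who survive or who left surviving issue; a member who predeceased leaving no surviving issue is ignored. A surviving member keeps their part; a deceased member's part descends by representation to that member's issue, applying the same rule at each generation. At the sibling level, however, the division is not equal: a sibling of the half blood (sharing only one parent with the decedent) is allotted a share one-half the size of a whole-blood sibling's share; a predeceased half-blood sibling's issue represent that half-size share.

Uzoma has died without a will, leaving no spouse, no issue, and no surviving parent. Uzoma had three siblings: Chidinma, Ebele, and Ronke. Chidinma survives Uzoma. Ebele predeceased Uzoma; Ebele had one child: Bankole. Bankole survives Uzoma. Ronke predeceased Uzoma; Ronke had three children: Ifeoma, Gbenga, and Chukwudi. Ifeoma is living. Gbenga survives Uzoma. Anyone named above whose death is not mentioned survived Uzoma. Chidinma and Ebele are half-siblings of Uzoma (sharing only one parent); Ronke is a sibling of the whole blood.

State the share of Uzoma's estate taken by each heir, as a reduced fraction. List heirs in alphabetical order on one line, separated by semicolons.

Bankole 1/4; Chidinma 1/4; Chukwudi 1/6; Gbenga 1/6; Ifeoma 1/6

No spouse, descendants, or parent survives, so the estate passes to Uzoma's siblings per stirpes.
Half-blood siblings count for one-half the weight of whole-blood siblings at the initial division.
Dividing 1 in proportion to weights (total weight 2): Chidinma (weight 1/2) → 1/4; Ebele (weight 1/2) → 1/4; Ronke (weight 1) → 1/2.
Chidinma is living and takes 1/4.
Ebele predeceased; the 1/4 allotted to Ebele's branch passes to Ebele's issue by representation.
Bankole is the sole taker at this level and receives the full 1/4.
Ronke predeceased; the 1/2 allotted to Ronke's branch passes to Ronke's issue by representation.
The 1/2 is divided into 3 equal shares of 1/6 among Ifeoma, Gbenga, Chukwudi.
Ifeoma is living and takes 1/6.
Gbenga is living and takes 1/6.
Chukwudi is living and takes 1/6.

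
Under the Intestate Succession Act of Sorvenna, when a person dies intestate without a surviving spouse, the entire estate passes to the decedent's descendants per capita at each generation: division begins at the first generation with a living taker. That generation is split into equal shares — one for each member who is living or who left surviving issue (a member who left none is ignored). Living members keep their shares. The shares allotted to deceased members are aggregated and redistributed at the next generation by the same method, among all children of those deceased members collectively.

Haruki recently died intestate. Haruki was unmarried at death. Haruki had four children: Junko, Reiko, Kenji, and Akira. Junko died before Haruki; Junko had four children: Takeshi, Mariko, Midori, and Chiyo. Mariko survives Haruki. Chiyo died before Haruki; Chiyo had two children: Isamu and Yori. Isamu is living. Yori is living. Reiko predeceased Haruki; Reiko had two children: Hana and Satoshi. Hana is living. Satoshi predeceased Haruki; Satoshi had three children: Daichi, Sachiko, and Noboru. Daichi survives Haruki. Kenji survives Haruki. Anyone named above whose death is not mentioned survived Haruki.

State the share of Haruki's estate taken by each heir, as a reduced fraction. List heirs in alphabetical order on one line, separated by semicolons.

There is no surviving spouse, so the entire estate passes to Haruki's descendants per capita at each generation.
At generation 1 (Junko, Reiko, Kenji, Akira) there are 4 shares of (1)/4 = 1/4 each.
Living: Kenji and Akira — each takes 1/4.
Deceased: Junko and Reiko. Their combined 1/2 is pooled and carried to generation 2.
At generation 2 (Takeshi, Mariko, Midori, Chiyo, Hana, Satoshi) there are 6 shares of (1/2)/6 = 1/12 each.
Living: Takeshi, Mariko, Midori, and Hana — each takes 1/12.
Deceased: Chiyo and Satoshi. Their combined 1/6 is pooled and carried to generation 3.
At generation 3 (Isamu, Yori, Daichi, Sachiko, Noboru) there are 5 shares of (1/6)/5 = 1/30 each.
Living: Isamu, Yori, Daichi, Sachiko, and Noboru — each takes 1/30.

Akira 1/4; Daichi 1/30; Hana 1/12; Isamu 1/30; Kenji 1/4; Mariko 1/12; Midori 1/12; Noboru 1/30; Sachiko 1/30; Takeshi 1/12; Yori 1/30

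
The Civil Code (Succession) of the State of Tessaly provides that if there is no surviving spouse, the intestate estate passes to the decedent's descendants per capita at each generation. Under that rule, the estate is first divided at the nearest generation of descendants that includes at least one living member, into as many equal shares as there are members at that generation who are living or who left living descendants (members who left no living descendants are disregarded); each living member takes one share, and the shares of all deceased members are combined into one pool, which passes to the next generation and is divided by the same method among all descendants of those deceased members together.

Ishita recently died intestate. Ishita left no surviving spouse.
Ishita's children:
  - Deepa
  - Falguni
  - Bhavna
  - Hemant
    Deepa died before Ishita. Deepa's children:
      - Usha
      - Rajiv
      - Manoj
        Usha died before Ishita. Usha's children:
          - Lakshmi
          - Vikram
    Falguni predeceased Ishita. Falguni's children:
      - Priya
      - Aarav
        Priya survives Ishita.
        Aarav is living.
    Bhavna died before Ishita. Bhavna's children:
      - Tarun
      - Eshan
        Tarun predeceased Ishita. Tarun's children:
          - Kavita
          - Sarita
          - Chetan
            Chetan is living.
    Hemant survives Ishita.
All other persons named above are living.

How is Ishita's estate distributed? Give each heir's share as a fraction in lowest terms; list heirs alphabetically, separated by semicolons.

Aarav 3/28; Chetan 3/70; Eshan 3/28; Hemant 1/4; Kavita 3/70; Lakshmi 3/70; Manoj 3/28; Priya 3/28; Rajiv 3/28; Sarita 3/70; Vikram 3/70

There is no surviving spouse, so the entire estate passes to Ishita's descendants per capita at each generation.
At generation 1 (Deepa, Falguni, Bhavna, Hemant) there are 4 shares of (1)/4 = 1/4 each.
Living: Hemant — each takes 1/4.
Deceased: Deepa, Falguni, and Bhavna. Their combined 3/4 is pooled and carried to generation 2.
At generation 2 (Usha, Rajiv, Manoj, Priya, Aarav, Tarun, Eshan) there are 7 shares of (3/4)/7 = 3/28 each.
Living: Rajiv, Manoj, Priya, Aarav, and Eshan — each takes 3/28.
Deceased: Usha and Tarun. Their combined 3/14 is pooled and carried to generation 3.
At generation 3 (Lakshmi, Vikram, Kavita, Sarita, Chetan) there are 5 shares of (3/14)/5 = 3/70 each.
Living: Lakshmi, Vikram, Kavita, Sarita, and Chetan — each takes 3/70.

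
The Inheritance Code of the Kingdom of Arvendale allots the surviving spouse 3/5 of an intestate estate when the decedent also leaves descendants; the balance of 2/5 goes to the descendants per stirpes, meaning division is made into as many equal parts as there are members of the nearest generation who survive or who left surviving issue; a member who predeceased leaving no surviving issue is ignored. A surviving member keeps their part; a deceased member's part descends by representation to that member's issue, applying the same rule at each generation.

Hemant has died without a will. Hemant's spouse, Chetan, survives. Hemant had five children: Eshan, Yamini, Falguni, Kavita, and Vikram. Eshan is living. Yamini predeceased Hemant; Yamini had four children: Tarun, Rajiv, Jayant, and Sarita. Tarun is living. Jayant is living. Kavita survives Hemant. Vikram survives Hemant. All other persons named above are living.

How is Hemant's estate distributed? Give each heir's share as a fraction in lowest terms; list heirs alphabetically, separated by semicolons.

Chetan 3/5; Eshan 2/25; Falguni 2/25; Jayant 1/50; Kavita 2/25; Rajiv 1/50; Sarita 1/50; Tarun 1/50; Vikram 2/25

Chetan, as surviving spouse, takes 3/5.
The remaining 2/5 passes to Hemant's descendants per stirpes.
The 2/5 is divided into 5 equal shares of 2/25 among Eshan, Yamini, Falguni, Kavita, Vikram.
Eshan is living and takes 2/25.
Yamini predeceased; the 2/25 allotted to Yamini's branch passes to Yamini's issue by representation.
The 2/25 is divided into 4 equal shares of 1/50 among Tarun, Rajiv, Jayant, Sarita.
Tarun is living and takes 1/50.
Rajiv is living and takes 1/50.
Jayant is living and takes 1/50.
Sarita is living and takes 1/50.
Falguni is living and takes 2/25.
Kavita is living and takes 2/25.
Vikram is living and takes 2/25.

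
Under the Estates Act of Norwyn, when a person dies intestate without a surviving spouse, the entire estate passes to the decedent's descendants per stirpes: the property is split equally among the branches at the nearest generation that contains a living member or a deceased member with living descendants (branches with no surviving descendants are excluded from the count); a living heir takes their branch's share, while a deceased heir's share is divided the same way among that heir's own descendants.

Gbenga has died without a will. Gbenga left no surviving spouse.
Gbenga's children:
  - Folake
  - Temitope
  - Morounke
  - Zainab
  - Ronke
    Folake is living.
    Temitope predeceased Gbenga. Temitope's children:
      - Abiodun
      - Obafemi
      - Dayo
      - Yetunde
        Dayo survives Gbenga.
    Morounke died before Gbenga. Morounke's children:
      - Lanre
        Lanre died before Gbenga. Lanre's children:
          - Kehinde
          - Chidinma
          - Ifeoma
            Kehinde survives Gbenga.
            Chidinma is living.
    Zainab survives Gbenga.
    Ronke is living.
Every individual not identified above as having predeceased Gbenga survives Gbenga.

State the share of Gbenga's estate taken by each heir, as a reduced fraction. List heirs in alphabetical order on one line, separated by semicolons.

Abiodun 1/20; Chidinma 1/15; Dayo 1/20; Folake 1/5; Ifeoma 1/15; Kehinde 1/15; Obafemi 1/20; Ronke 1/5; Yetunde 1/20; Zainab 1/5

There is no surviving spouse, so the entire estate passes to Gbenga's descendants per stirpes.
The estate is divided into 5 equal shares of 1/5 among Folake, Temitope, Morounke, Zainab, Ronke.
Folake is living and takes 1/5.
Temitope predeceased; the 1/5 allotted to Temitope's branch passes to Temitope's issue by representation.
The 1/5 is divided into 4 equal shares of 1/20 among Abiodun, Obafemi, Dayo, Yetunde.
Abiodun is living and takes 1/20.
Obafemi is living and takes 1/20.
Dayo is living and takes 1/20.
Yetunde is living and takes 1/20.
Morounke predeceased; the 1/5 allotted to Morounke's branch passes to Morounke's issue by representation.
Lanre's line is the sole branch at this level, so the full 1/5 passes to Lanre's issue by representation.
The 1/5 is divided into 3 equal shares of 1/15 among Kehinde, Chidinma, Ifeoma.
Kehinde is living and takes 1/15.
Chidinma is living and takes 1/15.
Ifeoma is living and takes 1/15.
Zainab is living and takes 1/5.
Ronke is living and takes 1/5.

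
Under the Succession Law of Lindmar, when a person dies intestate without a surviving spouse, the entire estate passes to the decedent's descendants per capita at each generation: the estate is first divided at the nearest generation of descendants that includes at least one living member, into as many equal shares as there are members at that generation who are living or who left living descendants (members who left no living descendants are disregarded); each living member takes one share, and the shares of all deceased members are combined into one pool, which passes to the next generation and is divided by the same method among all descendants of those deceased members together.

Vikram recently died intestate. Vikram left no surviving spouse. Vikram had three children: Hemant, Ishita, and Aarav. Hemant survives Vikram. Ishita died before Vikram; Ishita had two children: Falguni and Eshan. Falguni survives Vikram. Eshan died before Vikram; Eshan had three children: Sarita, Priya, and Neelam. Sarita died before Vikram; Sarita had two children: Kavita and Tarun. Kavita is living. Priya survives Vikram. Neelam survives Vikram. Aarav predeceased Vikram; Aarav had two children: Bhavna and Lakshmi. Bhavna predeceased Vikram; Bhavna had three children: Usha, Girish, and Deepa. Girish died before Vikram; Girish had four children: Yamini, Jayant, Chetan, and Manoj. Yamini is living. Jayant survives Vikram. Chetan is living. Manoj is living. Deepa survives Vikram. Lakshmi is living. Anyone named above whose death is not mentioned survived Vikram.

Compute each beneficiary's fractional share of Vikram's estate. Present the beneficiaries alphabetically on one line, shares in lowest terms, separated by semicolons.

There is no surviving spouse, so the entire estate passes to Vikram's descendants per capita at each generation.
At generation 1 (Hemant, Ishita, Aarav) there are 3 shares of (1)/3 = 1/3 each.
Living: Hemant — each takes 1/3.
Deceased: Ishita and Aarav. Their combined 2/3 is pooled and carried to generation 2.
At generation 2 (Falguni, Eshan, Bhavna, Lakshmi) there are 4 shares of (2/3)/4 = 1/6 each.
Living: Falguni and Lakshmi — each takes 1/6.
Deceased: Eshan and Bhavna. Their combined 1/3 is pooled and carried to generation 3.
At generation 3 (Sarita, Priya, Neelam, Usha, Girish, Deepa) there are 6 shares of (1/3)/6 = 1/18 each.
Living: Priya, Neelam, Usha, and Deepa — each takes 1/18.
Deceased: Sarita and Girish. Their combined 1/9 is pooled and carried to generation 4.
At generation 4 (Kavita, Tarun, Yamini, Jayant, Chetan, Manoj) there are 6 shares of (1/9)/6 = 1/54 each.
Living: Kavita, Tarun, Yamini, Jayant, Chetan, and Manoj — each takes 1/54.

Chetan 1/54; Deepa 1/18; Falguni 1/6; Hemant 1/3; Jayant 1/54; Kavita 1/54; Lakshmi 1/6; Manoj 1/54; Neelam 1/18; Priya 1/18; Tarun 1/54; Usha 1/18; Yamini 1/54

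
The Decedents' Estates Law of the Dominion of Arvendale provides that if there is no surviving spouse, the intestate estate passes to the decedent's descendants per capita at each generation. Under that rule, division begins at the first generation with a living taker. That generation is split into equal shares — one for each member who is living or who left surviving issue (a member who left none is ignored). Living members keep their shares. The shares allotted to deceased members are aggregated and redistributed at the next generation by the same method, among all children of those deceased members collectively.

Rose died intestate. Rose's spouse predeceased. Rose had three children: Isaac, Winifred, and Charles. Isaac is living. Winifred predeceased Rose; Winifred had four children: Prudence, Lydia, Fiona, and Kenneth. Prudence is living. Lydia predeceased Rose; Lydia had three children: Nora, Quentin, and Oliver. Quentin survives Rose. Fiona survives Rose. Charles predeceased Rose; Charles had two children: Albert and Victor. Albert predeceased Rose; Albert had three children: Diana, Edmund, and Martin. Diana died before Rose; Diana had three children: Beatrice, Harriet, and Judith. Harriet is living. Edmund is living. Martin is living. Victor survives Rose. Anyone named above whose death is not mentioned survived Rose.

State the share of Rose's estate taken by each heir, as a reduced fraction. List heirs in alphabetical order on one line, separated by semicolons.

Beatrice 1/81; Edmund 1/27; Fiona 1/9; Harriet 1/81; Isaac 1/3; Judith 1/81; Kenneth 1/9; Martin 1/27; Nora 1/27; Oliver 1/27; Prudence 1/9; Quentin 1/27; Victor 1/9

There is no surviving spouse, so the entire estate passes to Rose's descendants per capita at each generation.
At generation 1 (Isaac, Winifred, Charles) there are 3 shares of (1)/3 = 1/3 each.
Living: Isaac — each takes 1/3.
Deceased: Winifred and Charles. Their combined 2/3 is pooled and carried to generation 2.
At generation 2 (Prudence, Lydia, Fiona, Kenneth, Albert, Victor) there are 6 shares of (2/3)/6 = 1/9 each.
Living: Prudence, Fiona, Kenneth, and Victor — each takes 1/9.
Deceased: Lydia and Albert. Their combined 2/9 is pooled and carried to generation 3.
At generation 3 (Nora, Quentin, Oliver, Diana, Edmund, Martin) there are 6 shares of (2/9)/6 = 1/27 each.
Living: Nora, Quentin, Oliver, Edmund, and Martin — each takes 1/27.
Deceased: Diana. That 1/27 share is carried to generation 4.
At generation 4 (Beatrice, Harriet, Judith) there are 3 shares of (1/27)/3 = 1/81 each.
Living: Beatrice, Harriet, and Judith — each takes 1/81.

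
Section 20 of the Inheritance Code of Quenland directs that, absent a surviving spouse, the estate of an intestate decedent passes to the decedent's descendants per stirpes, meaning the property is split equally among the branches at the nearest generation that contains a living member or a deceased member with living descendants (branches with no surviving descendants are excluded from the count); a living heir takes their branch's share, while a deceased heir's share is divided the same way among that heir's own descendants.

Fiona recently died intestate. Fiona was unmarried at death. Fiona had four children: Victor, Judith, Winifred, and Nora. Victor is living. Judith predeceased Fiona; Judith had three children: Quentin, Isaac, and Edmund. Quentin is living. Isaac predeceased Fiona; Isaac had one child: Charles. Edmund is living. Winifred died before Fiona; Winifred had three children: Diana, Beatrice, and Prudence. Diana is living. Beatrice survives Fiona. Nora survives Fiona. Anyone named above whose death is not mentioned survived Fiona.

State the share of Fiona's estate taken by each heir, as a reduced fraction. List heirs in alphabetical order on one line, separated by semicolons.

Beatrice 1/12; Charles 1/12; Diana 1/12; Edmund 1/12; Nora 1/4; Prudence 1/12; Quentin 1/12; Victor 1/4

There is no surviving spouse, so the entire estate passes to Fiona's descendants per stirpes.
The estate is divided into 4 equal shares of 1/4 among Victor, Judith, Winifred, Nora.
Victor is living and takes 1/4.
Judith predeceased; the 1/4 allotted to Judith's branch passes to Judith's issue by representation.
The 1/4 is divided into 3 equal shares of 1/12 among Quentin, Isaac, Edmund.
Quentin is living and takes 1/12.
Isaac predeceased; the 1/12 allotted to Isaac's branch passes to Isaac's issue by representation.
Charles is the sole taker at this level and receives the full 1/12.
Edmund is living and takes 1/12.
Winifred predeceased; the 1/4 allotted to Winifred's branch passes to Winifred's issue by representation.
The 1/4 is divided into 3 equal shares of 1/12 among Diana, Beatrice, Prudence.
Diana is living and takes 1/12.
Beatrice is living and takes 1/12.
Prudence is living and takes 1/12.
Nora is living and takes 1/4.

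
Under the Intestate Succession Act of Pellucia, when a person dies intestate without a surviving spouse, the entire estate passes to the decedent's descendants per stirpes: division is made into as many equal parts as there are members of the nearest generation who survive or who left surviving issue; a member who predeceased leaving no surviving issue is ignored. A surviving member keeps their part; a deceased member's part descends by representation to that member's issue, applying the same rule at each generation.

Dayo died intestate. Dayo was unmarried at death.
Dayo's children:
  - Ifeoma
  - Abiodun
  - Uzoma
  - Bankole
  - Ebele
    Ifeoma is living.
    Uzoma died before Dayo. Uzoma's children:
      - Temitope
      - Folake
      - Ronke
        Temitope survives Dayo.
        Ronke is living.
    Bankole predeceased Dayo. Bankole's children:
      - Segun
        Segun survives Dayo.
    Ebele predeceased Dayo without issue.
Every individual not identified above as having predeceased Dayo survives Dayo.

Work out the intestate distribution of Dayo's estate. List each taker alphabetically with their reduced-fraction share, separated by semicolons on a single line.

There is no surviving spouse, so the entire estate passes to Dayo's descendants per stirpes.
Ebele left no surviving issue, so that branch lapses and is disregarded.
The estate is divided into 4 equal shares of 1/4 among Ifeoma, Abiodun, Uzoma, Bankole.
Ifeoma is living and takes 1/4.
Abiodun is living and takes 1/4.
Uzoma predeceased; the 1/4 allotted to Uzoma's branch passes to Uzoma's issue by representation.
The 1/4 is divided into 3 equal shares of 1/12 among Temitope, Folake, Ronke.
Temitope is living and takes 1/12.
Folake is living and takes 1/12.
Ronke is living and takes 1/12.
Bankole predeceased; the 1/4 allotted to Bankole's branch passes to Bankole's issue by representation.
Segun is the sole taker at this level and receives the full 1/4.

Abiodun 1/4; Folake 1/12; Ifeoma 1/4; Ronke 1/12; Segun 1/4; Temitope 1/12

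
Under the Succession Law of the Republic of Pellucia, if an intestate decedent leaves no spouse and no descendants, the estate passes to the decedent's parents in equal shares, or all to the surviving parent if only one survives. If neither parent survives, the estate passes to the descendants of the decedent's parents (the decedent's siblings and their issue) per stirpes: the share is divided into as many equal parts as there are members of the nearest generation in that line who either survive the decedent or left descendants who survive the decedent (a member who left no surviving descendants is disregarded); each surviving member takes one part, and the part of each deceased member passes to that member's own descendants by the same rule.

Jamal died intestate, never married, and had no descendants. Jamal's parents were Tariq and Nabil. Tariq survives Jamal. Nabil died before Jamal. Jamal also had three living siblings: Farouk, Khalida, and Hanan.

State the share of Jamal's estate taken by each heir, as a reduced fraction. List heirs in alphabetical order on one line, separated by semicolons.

Only one parent, Tariq, survives, so Tariq takes the entire estate. The siblings take nothing because a surviving parent has priority.

Tariq 1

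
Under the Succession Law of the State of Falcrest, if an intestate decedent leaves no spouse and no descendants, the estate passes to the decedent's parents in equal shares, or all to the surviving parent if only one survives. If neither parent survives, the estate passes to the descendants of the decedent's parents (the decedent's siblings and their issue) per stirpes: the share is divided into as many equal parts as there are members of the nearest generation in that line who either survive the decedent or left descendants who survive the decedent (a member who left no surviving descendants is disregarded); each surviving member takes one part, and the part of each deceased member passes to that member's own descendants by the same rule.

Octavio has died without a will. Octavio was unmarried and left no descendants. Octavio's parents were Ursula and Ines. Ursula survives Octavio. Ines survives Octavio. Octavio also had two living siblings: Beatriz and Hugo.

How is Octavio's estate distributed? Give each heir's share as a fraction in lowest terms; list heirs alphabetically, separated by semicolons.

Ines 1/2; Ursula 1/2

Both parents survive, so Ursula and Ines each take 1/2. The siblings take nothing because a surviving parent has priority.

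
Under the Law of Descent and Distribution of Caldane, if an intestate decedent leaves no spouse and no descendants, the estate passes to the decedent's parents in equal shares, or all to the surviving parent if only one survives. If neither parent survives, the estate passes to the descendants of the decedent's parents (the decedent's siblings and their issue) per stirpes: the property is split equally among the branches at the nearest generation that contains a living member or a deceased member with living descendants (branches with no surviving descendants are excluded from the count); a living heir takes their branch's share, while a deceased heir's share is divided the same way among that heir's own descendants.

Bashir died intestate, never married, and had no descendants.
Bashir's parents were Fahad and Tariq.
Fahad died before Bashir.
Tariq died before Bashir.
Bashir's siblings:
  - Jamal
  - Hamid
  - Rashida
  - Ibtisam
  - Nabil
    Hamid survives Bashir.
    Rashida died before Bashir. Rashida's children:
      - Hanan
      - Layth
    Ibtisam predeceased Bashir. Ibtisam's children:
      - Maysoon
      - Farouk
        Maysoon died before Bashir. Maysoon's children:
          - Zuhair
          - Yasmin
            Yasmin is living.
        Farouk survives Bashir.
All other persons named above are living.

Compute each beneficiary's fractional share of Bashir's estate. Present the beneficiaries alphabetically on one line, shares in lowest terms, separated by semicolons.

Farouk 1/10; Hamid 1/5; Hanan 1/10; Jamal 1/5; Layth 1/10; Nabil 1/5; Yasmin 1/20; Zuhair 1/20

Neither parent survives and there are no descendants, so the estate passes to Bashir's siblings and their issue per stirpes.
The estate is divided into 5 equal shares of 1/5 among Jamal, Hamid, Rashida, Ibtisam, Nabil.
Jamal is living and takes 1/5.
Hamid is living and takes 1/5.
Rashida predeceased; the 1/5 allotted to Rashida's branch passes to Rashida's issue by representation.
The 1/5 is divided into 2 equal shares of 1/10 among Hanan, Layth.
Hanan is living and takes 1/10.
Layth is living and takes 1/10.
Ibtisam predeceased; the 1/5 allotted to Ibtisam's branch passes to Ibtisam's issue by representation.
The 1/5 is divided into 2 equal shares of 1/10 among Maysoon, Farouk.
Maysoon predeceased; the 1/10 allotted to Maysoon's branch passes to Maysoon's issue by representation.
The 1/10 is divided into 2 equal shares of 1/20 among Zuhair, Yasmin.
Zuhair is living and takes 1/20.
Yasmin is living and takes 1/20.
Farouk is living and takes 1/10.
Nabil is living and takes 1/5.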